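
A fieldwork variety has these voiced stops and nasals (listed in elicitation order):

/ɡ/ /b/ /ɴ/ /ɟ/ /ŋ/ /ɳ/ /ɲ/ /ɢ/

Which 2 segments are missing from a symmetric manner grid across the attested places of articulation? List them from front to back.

bilabial: oral stop /b/, nasal —.
retroflex: oral stop —, nasal /ɳ/.
palatal: oral stop /ɟ/, nasal /ɲ/.
velar: oral stop /ɡ/, nasal /ŋ/.
uvular: oral stop /ɢ/, nasal /ɴ/.
Gaps, from front to back: bilabial lacks nasal (/m/); retroflex lacks oral stop (/ɖ/).

/m/, /ɖ/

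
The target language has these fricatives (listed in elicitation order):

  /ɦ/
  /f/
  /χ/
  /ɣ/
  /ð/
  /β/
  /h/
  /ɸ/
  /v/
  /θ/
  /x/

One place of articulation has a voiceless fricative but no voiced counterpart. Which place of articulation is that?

uvular

place of articulation  voiceless  voiced  
bilabial          ɸ         β       
labiodental       f         v       
dental            θ         ð       
velar             x         ɣ       
uvular            χ         —       
glottal           h         ɦ       
Every place of articulation has a voiced member except uvular, where /ʁ/ would be expected.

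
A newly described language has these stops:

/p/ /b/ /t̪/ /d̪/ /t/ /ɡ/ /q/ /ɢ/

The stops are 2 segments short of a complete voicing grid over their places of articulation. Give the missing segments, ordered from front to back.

/d/, /k/

bilabial: voiceless /p/, voiced /b/.
dental: voiceless /t̪/, voiced /d̪/.
alveolar: voiceless /t/, voiced —.
velar: voiceless —, voiced /ɡ/.
uvular: voiceless /q/, voiced /ɢ/.
Gaps, from front to back: alveolar lacks voiced (/d/); velar lacks voiceless (/k/).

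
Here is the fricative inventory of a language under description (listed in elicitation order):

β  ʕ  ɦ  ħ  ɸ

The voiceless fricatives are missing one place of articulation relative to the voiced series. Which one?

bilabial: voiceless /ɸ/, voiced /β/.
pharyngeal: voiceless /ħ/, voiced /ʕ/.
glottal: voiceless —, voiced /ɦ/.
Every place of articulation has a voiceless member except glottal, where /h/ would be expected.

glottal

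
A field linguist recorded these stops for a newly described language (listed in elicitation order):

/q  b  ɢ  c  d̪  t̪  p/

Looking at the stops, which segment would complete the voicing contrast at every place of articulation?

/ɟ/

place of articulation  voiceless  voiced  
bilabial          p         b       
dental            t̪        d̪      
palatal           c         —       
uvular            q         ɢ       
The palatal row has no voiced member, so the gap is the voiced palatal stop /ɟ/.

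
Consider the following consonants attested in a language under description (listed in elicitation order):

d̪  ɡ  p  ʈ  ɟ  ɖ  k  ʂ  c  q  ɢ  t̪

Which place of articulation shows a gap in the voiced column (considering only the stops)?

bilabial

place of articulation  voiceless  voiced  
bilabial          p         —       
dental            t̪        d̪      
retroflex         ʈ         ɖ       
palatal           c         ɟ       
velar             k         ɡ       
uvular            q         ɢ       
Every place of articulation has a voiced member except bilabial, where /b/ would be expected.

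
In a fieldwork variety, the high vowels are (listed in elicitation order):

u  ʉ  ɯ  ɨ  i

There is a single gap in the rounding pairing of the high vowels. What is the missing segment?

/y/

backness          unrounded  rounded 
front             i         —       
central           ɨ         ʉ       
back              ɯ         u       
The front row has no rounded member, so the gap is the front rounded vowel /y/.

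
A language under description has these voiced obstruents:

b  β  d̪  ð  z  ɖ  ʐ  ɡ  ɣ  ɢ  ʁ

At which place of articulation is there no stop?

Stop: /b/ (bilabial), /d̪/ (dental), /ɖ/ (retroflex), /ɡ/ (velar), /ɢ/ (uvular).
Fricative: /β/ (bilabial), /ð/ (dental), /z/ (alveolar), /ʐ/ (retroflex), /ɣ/ (velar), /ʁ/ (uvular).
Every place of articulation has a stop member except alveolar, where /d/ would be expected.

alveolar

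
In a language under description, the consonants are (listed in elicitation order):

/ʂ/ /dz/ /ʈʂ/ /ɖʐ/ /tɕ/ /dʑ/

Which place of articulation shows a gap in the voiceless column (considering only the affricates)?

place of articulation  voiceless  voiced  
alveolar          —         dz      
retroflex         ʈʂ        ɖʐ      
alveolo-palatal   tɕ        dʑ      
Every place of articulation has a voiceless member except alveolar, where /ts/ would be expected.

alveolar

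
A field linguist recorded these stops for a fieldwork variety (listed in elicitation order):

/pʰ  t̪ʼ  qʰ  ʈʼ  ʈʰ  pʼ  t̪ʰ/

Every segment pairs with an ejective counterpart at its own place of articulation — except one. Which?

/qʰ/

Bilabial: /pʰ/ ~ /pʼ/
Dental: /t̪ʰ/ ~ /t̪ʼ/
Retroflex: /ʈʰ/ ~ /ʈʼ/
Uvular: only /qʰ/ (aspirated); no ejective partner.
So /qʰ/ is the unpaired segment.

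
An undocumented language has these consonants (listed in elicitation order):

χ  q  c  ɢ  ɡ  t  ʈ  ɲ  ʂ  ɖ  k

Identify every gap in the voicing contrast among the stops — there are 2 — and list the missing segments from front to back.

alveolar: voiceless /t/, voiced —.
retroflex: voiceless /ʈ/, voiced /ɖ/.
palatal: voiceless /c/, voiced —.
velar: voiceless /k/, voiced /ɡ/.
uvular: voiceless /q/, voiced /ɢ/.
Gaps, from front to back: alveolar lacks voiced (/d/); palatal lacks voiced (/ɟ/).

/d/, /ɟ/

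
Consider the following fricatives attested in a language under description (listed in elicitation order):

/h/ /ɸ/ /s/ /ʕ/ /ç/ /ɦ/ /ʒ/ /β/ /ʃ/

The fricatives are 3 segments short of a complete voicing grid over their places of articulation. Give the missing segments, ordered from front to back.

bilabial: voiceless /ɸ/, voiced /β/.
alveolar: voiceless /s/, voiced —.
postalveolar: voiceless /ʃ/, voiced /ʒ/.
palatal: voiceless /ç/, voiced —.
pharyngeal: voiceless —, voiced /ʕ/.
glottal: voiceless /h/, voiced /ɦ/.
Gaps, from front to back: alveolar lacks voiced (/z/); palatal lacks voiced (/ʝ/); pharyngeal lacks voiceless (/ħ/).

/z/, /ʝ/, /ħ/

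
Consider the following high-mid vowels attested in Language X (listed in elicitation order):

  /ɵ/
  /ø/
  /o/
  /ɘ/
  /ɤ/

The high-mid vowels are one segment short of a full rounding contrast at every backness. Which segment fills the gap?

/e/

backness          unrounded  rounded 
front             —         ø       
central           ɘ         ɵ       
back              ɤ         o       
The front row has no unrounded member, so the gap is the front unrounded vowel /e/.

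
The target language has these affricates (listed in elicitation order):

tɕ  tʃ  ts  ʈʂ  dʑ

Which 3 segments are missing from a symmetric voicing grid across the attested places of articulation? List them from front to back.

/dz/, /dʒ/, /ɖʐ/

Voiceless: /ts/ (alveolar), /tʃ/ (postalveolar), /ʈʂ/ (retroflex), /tɕ/ (alveolo-palatal).
Voiced: /dʑ/ (alveolo-palatal).
Gaps, from front to back: alveolar lacks voiced (/dz/); postalveolar lacks voiced (/dʒ/); retroflex lacks voiced (/ɖʐ/).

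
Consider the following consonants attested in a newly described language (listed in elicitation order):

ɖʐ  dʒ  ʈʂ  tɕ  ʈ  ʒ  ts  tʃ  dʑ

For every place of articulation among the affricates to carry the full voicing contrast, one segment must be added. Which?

/dz/

alveolar: voiceless /ts/, voiced —.
postalveolar: voiceless /tʃ/, voiced /dʒ/.
retroflex: voiceless /ʈʂ/, voiced /ɖʐ/.
alveolo-palatal: voiceless /tɕ/, voiced /dʑ/.
The alveolar row has no voiced member, so the gap is the voiced alveolar affricate /dz/.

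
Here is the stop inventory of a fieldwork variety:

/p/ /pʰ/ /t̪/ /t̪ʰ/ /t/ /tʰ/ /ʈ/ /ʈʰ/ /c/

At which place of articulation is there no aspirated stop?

Plain: /p/ (bilabial), /t̪/ (dental), /t/ (alveolar), /ʈ/ (retroflex), /c/ (palatal).
Aspirated: /pʰ/ (bilabial), /t̪ʰ/ (dental), /tʰ/ (alveolar), /ʈʰ/ (retroflex).
Every place of articulation has an aspirated member except palatal, where /cʰ/ would be expected.

palatal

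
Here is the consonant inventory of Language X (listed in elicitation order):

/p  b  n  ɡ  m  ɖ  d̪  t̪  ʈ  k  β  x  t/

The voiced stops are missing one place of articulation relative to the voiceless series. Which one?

place of articulation  voiceless  voiced  
bilabial          p         b       
dental            t̪        d̪      
alveolar          t         —       
retroflex         ʈ         ɖ       
velar             k         ɡ       
Every place of articulation has a voiced member except alveolar, where /d/ would be expected.

alveolar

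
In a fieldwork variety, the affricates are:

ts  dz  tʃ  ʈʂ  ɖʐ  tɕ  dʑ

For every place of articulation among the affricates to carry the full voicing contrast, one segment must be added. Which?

/dʒ/

Voiceless: /ts/ (alveolar), /tʃ/ (postalveolar), /ʈʂ/ (retroflex), /tɕ/ (alveolo-palatal).
Voiced: /dz/ (alveolar), /ɖʐ/ (retroflex), /dʑ/ (alveolo-palatal).
The postalveolar row has no voiced member, so the gap is the voiced postalveolar affricate /dʒ/.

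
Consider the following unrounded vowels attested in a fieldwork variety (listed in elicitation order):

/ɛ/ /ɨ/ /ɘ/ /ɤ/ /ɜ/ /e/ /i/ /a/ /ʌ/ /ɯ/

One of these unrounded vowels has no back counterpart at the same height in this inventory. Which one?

High: /i/ ~ /ɨ/ ~ /ɯ/
High-mid: /e/ ~ /ɘ/ ~ /ɤ/
Low-mid: /ɛ/ ~ /ɜ/ ~ /ʌ/
Low: only /a/ (front); no back partner.
So /a/ is the unpaired segment.

/a/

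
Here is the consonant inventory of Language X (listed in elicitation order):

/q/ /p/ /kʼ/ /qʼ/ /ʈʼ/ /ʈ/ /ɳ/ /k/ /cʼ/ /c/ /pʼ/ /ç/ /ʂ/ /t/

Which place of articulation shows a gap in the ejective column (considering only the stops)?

Plain: /p/ (bilabial), /t/ (alveolar), /ʈ/ (retroflex), /c/ (palatal), /k/ (velar), /q/ (uvular).
Ejective: /pʼ/ (bilabial), /ʈʼ/ (retroflex), /cʼ/ (palatal), /kʼ/ (velar), /qʼ/ (uvular).
Every place of articulation has an ejective member except alveolar, where /tʼ/ would be expected.

alveolar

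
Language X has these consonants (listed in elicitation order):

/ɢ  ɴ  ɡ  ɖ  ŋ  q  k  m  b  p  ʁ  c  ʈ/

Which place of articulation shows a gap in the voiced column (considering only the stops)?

palatal

Voiceless: /p/ (bilabial), /ʈ/ (retroflex), /c/ (palatal), /k/ (velar), /q/ (uvular).
Voiced: /b/ (bilabial), /ɖ/ (retroflex), /ɡ/ (velar), /ɢ/ (uvular).
Every place of articulation has a voiced member except palatal, where /ɟ/ would be expected.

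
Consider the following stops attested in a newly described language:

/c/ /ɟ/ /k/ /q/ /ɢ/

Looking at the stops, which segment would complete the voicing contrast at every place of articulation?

/ɡ/

place of articulation  voiceless  voiced  
palatal           c         ɟ       
velar             k         —       
uvular            q         ɢ       
The velar row has no voiced member, so the gap is the voiced velar stop /ɡ/.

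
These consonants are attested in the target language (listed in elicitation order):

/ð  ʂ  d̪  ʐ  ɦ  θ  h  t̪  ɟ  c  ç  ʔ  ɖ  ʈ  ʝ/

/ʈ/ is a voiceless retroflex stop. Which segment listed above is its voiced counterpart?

The voiced counterpart is a voiced retroflex stop — in this inventory, /ɖ/.

/ɖ/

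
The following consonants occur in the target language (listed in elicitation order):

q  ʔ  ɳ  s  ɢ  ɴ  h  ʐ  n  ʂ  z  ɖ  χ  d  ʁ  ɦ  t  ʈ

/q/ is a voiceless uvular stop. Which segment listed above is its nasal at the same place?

The nasal at the same place is an uvular nasal — in this inventory, /ɴ/.

/ɴ/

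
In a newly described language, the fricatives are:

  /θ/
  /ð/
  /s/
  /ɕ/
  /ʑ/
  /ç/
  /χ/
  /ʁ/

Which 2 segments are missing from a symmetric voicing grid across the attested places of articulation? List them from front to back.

/z/, /ʝ/

dental: voiceless /θ/, voiced /ð/.
alveolar: voiceless /s/, voiced —.
alveolo-palatal: voiceless /ɕ/, voiced /ʑ/.
palatal: voiceless /ç/, voiced —.
uvular: voiceless /χ/, voiced /ʁ/.
Gaps, from front to back: alveolar lacks voiced (/z/); palatal lacks voiced (/ʝ/).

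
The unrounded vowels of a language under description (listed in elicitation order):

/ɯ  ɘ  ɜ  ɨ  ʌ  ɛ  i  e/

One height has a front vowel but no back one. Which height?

height            front     central   back    
high              i         ɨ         ɯ       
high-mid          e         ɘ         —       
low-mid           ɛ         ɜ         ʌ       
Every height has a back member except high-mid, where /ɤ/ would be expected.

high-mid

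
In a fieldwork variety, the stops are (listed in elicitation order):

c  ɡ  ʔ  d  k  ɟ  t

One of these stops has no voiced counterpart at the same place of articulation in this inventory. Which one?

/ʔ/

Alveolar: /t/ ~ /d/
Palatal: /c/ ~ /ɟ/
Velar: /k/ ~ /ɡ/
Glottal: only /ʔ/ (voiceless); no voiced partner.
So /ʔ/ is the unpaired segment.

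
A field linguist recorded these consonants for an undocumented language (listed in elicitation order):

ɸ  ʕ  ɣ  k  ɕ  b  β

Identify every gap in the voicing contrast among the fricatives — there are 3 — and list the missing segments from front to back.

place of articulation  voiceless  voiced  
bilabial          ɸ         β       
alveolo-palatal   ɕ         —       
velar             —         ɣ       
pharyngeal        —         ʕ       
Gaps, from front to back: alveolo-palatal lacks voiced (/ʑ/); velar lacks voiceless (/x/); pharyngeal lacks voiceless (/ħ/).

/ʑ/, /x/, /ħ/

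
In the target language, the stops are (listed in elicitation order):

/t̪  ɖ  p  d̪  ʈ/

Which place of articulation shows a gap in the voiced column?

bilabial

bilabial: voiceless /p/, voiced —.
dental: voiceless /t̪/, voiced /d̪/.
retroflex: voiceless /ʈ/, voiced /ɖ/.
Every place of articulation has a voiced member except bilabial, where /b/ would be expected.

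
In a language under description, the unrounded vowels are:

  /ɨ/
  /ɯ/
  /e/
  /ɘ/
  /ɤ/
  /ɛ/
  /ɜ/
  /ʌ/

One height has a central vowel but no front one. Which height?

high

Front: /e/ (high-mid), /ɛ/ (low-mid).
Central: /ɨ/ (high), /ɘ/ (high-mid), /ɜ/ (low-mid).
Back: /ɯ/ (high), /ɤ/ (high-mid), /ʌ/ (low-mid).
Every height has a front member except high, where /i/ would be expected.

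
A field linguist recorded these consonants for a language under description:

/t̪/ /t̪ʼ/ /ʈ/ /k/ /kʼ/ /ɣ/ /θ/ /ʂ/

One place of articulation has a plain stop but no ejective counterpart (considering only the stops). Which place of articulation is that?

Plain: /t̪/ (dental), /ʈ/ (retroflex), /k/ (velar).
Ejective: /t̪ʼ/ (dental), /kʼ/ (velar).
Every place of articulation has an ejective member except retroflex, where /ʈʼ/ would be expected.

retroflex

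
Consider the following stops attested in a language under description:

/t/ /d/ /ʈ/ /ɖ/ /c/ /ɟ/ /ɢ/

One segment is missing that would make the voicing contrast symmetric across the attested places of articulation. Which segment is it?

alveolar: voiceless /t/, voiced /d/.
retroflex: voiceless /ʈ/, voiced /ɖ/.
palatal: voiceless /c/, voiced /ɟ/.
uvular: voiceless —, voiced /ɢ/.
The uvular row has no voiceless member, so the gap is the voiceless uvular stop /q/.

/q/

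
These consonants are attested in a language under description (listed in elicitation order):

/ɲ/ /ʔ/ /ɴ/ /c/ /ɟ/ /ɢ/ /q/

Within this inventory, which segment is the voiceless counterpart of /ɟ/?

/c/

/ɟ/ is a voiced palatal stop.
The voiceless counterpart is a voiceless palatal stop — in this inventory, /c/.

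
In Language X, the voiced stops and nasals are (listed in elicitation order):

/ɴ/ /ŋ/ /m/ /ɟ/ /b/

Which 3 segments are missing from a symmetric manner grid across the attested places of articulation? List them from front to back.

Oral stop: /b/ (bilabial), /ɟ/ (palatal).
Nasal: /m/ (bilabial), /ŋ/ (velar), /ɴ/ (uvular).
Gaps, from front to back: palatal lacks nasal (/ɲ/); velar lacks oral stop (/ɡ/); uvular lacks oral stop (/ɢ/).

/ɲ/, /ɡ/, /ɢ/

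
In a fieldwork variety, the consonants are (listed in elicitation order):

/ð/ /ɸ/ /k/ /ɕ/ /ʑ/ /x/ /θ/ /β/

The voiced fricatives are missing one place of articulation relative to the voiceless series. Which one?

Voiceless: /ɸ/ (bilabial), /θ/ (dental), /ɕ/ (alveolo-palatal), /x/ (velar).
Voiced: /β/ (bilabial), /ð/ (dental), /ʑ/ (alveolo-palatal).
Every place of articulation has a voiced member except velar, where /ɣ/ would be expected.

velar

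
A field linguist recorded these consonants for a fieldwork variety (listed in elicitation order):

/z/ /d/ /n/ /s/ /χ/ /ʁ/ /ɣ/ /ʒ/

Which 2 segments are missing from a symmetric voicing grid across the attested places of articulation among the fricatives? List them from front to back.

place of articulation  voiceless  voiced  
alveolar          s         z       
postalveolar      —         ʒ       
velar             —         ɣ       
uvular            χ         ʁ       
Gaps, from front to back: postalveolar lacks voiceless (/ʃ/); velar lacks voiceless (/x/).

/ʃ/, /x/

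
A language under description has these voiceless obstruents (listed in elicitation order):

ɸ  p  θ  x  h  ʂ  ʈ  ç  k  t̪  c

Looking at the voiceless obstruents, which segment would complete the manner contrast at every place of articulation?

/ʔ/

Stop: /p/ (bilabial), /t̪/ (dental), /ʈ/ (retroflex), /c/ (palatal), /k/ (velar).
Fricative: /ɸ/ (bilabial), /θ/ (dental), /ʂ/ (retroflex), /ç/ (palatal), /x/ (velar), /h/ (glottal).
The glottal row has no stop member, so the gap is the glottal stop /ʔ/.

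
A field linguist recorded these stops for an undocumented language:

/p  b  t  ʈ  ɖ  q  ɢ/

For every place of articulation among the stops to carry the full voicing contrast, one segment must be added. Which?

Voiceless: /p/ (bilabial), /t/ (alveolar), /ʈ/ (retroflex), /q/ (uvular).
Voiced: /b/ (bilabial), /ɖ/ (retroflex), /ɢ/ (uvular).
The alveolar row has no voiced member, so the gap is the voiced alveolar stop /d/.

/d/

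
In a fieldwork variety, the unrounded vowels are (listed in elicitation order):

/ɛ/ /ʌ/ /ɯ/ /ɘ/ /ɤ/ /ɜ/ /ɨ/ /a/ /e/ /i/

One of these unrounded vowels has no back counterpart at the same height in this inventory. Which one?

High: /i/ ~ /ɨ/ ~ /ɯ/
High-mid: /e/ ~ /ɘ/ ~ /ɤ/
Low-mid: /ɛ/ ~ /ɜ/ ~ /ʌ/
Low: only /a/ (front); no back partner.
So /a/ is the unpaired segment.

/a/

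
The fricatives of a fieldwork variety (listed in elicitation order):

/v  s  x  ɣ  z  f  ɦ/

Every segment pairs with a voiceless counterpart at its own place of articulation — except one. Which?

/ɦ/

Labiodental: /f/ ~ /v/
Alveolar: /s/ ~ /z/
Velar: /x/ ~ /ɣ/
Glottal: only /ɦ/ (voiced); no voiceless partner.
So /ɦ/ is the unpaired segment.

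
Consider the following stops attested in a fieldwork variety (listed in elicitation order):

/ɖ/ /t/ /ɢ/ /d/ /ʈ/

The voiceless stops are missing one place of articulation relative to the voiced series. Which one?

uvular

place of articulation  voiceless  voiced  
alveolar          t         d       
retroflex         ʈ         ɖ       
uvular            —         ɢ       
Every place of articulation has a voiceless member except uvular, where /q/ would be expected.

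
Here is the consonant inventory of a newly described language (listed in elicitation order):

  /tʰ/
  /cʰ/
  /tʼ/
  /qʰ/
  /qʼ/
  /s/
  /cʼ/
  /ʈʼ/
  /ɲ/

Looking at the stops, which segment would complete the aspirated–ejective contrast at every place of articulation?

/ʈʰ/

alveolar: aspirated /tʰ/, ejective /tʼ/.
retroflex: aspirated —, ejective /ʈʼ/.
palatal: aspirated /cʰ/, ejective /cʼ/.
uvular: aspirated /qʰ/, ejective /qʼ/.
The retroflex row has no aspirated member, so the gap is the aspirated retroflex stop /ʈʰ/.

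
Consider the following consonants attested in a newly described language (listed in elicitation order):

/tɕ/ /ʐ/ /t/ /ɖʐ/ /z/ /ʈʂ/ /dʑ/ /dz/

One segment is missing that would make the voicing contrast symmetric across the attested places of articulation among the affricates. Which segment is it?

/ts/

Voiceless: /ʈʂ/ (retroflex), /tɕ/ (alveolo-palatal).
Voiced: /dz/ (alveolar), /ɖʐ/ (retroflex), /dʑ/ (alveolo-palatal).
The alveolar row has no voiceless member, so the gap is the voiceless alveolar affricate /ts/.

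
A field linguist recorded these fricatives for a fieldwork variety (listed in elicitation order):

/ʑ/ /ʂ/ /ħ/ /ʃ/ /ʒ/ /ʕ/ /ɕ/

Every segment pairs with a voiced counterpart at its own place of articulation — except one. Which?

/ʂ/

Postalveolar: /ʃ/ ~ /ʒ/
Alveolo-palatal: /ɕ/ ~ /ʑ/
Pharyngeal: /ħ/ ~ /ʕ/
Retroflex: only /ʂ/ (voiceless); no voiced partner.
So /ʂ/ is the unpaired segment.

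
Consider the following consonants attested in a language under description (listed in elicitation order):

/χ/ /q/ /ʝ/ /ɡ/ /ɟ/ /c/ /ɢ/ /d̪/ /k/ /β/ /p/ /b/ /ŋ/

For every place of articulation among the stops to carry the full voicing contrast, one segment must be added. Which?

place of articulation  voiceless  voiced  
bilabial          p         b       
dental            —         d̪      
palatal           c         ɟ       
velar             k         ɡ       
uvular            q         ɢ       
The dental row has no voiceless member, so the gap is the voiceless dental stop /t̪/.

/t̪/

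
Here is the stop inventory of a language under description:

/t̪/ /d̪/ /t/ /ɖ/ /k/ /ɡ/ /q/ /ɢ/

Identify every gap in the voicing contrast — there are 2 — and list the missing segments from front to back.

/d/, /ʈ/

place of articulation  voiceless  voiced  
dental            t̪        d̪      
alveolar          t         —       
retroflex         —         ɖ       
velar             k         ɡ       
uvular            q         ɢ       
Gaps, from front to back: alveolar lacks voiced (/d/); retroflex lacks voiceless (/ʈ/).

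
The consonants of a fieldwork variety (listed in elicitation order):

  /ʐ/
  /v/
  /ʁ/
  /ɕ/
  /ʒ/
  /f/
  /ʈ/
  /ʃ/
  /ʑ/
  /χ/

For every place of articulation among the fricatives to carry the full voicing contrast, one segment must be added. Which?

/ʂ/

labiodental: voiceless /f/, voiced /v/.
postalveolar: voiceless /ʃ/, voiced /ʒ/.
retroflex: voiceless —, voiced /ʐ/.
alveolo-palatal: voiceless /ɕ/, voiced /ʑ/.
uvular: voiceless /χ/, voiced /ʁ/.
The retroflex row has no voiceless member, so the gap is the voiceless retroflex fricative /ʂ/.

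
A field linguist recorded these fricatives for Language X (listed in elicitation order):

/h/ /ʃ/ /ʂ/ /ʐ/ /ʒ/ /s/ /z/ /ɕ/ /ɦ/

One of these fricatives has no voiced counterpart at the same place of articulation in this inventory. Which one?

/ɕ/

Alveolar: /s/ ~ /z/
Postalveolar: /ʃ/ ~ /ʒ/
Retroflex: /ʂ/ ~ /ʐ/
Glottal: /h/ ~ /ɦ/
Alveolo-palatal: only /ɕ/ (voiceless); no voiced partner.
So /ɕ/ is the unpaired segment.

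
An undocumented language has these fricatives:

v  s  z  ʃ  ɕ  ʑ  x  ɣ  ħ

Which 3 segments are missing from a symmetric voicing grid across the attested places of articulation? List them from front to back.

/f/, /ʒ/, /ʕ/

labiodental: voiceless —, voiced /v/.
alveolar: voiceless /s/, voiced /z/.
postalveolar: voiceless /ʃ/, voiced —.
alveolo-palatal: voiceless /ɕ/, voiced /ʑ/.
velar: voiceless /x/, voiced /ɣ/.
pharyngeal: voiceless /ħ/, voiced —.
Gaps, from front to back: labiodental lacks voiceless (/f/); postalveolar lacks voiced (/ʒ/); pharyngeal lacks voiced (/ʕ/).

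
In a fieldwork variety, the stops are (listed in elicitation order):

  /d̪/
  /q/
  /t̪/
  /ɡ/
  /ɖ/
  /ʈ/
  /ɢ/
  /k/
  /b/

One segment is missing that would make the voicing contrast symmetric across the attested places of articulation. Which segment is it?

/p/

Voiceless: /t̪/ (dental), /ʈ/ (retroflex), /k/ (velar), /q/ (uvular).
Voiced: /b/ (bilabial), /d̪/ (dental), /ɖ/ (retroflex), /ɡ/ (velar), /ɢ/ (uvular).
The bilabial row has no voiceless member, so the gap is the voiceless bilabial stop /p/.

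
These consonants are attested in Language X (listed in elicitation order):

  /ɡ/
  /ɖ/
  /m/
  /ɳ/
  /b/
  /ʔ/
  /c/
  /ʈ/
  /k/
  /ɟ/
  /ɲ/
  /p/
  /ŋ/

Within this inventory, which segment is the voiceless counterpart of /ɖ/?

/ɖ/ is a voiced retroflex stop.
The voiceless counterpart is a voiceless retroflex stop — in this inventory, /ʈ/.

/ʈ/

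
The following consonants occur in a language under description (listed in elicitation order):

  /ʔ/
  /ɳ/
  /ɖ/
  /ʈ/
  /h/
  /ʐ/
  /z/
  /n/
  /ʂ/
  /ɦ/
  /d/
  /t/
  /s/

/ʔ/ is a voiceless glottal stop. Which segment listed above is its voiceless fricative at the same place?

/h/

The voiceless fricative at the same place is a voiceless glottal fricative — in this inventory, /h/.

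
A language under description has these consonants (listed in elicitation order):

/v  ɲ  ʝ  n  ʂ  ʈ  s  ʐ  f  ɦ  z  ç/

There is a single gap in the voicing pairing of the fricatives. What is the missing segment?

labiodental: voiceless /f/, voiced /v/.
alveolar: voiceless /s/, voiced /z/.
retroflex: voiceless /ʂ/, voiced /ʐ/.
palatal: voiceless /ç/, voiced /ʝ/.
glottal: voiceless —, voiced /ɦ/.
The glottal row has no voiceless member, so the gap is the voiceless glottal fricative /h/.

/h/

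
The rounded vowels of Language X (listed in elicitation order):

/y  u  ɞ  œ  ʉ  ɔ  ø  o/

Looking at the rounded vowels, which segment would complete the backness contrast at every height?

/ɵ/

height            front     central   back    
high              y         ʉ         u       
high-mid          ø         —         o       
low-mid           œ         ɞ         ɔ       
The high-mid row has no central member, so the gap is the high-mid central rounded vowel /ɵ/.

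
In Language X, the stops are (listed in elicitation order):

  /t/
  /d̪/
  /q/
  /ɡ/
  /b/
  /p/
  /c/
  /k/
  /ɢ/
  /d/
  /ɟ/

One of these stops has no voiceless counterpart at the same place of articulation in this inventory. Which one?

Bilabial: /p/ ~ /b/
Alveolar: /t/ ~ /d/
Palatal: /c/ ~ /ɟ/
Velar: /k/ ~ /ɡ/
Uvular: /q/ ~ /ɢ/
Dental: only /d̪/ (voiced); no voiceless partner.
So /d̪/ is the unpaired segment.

/d̪/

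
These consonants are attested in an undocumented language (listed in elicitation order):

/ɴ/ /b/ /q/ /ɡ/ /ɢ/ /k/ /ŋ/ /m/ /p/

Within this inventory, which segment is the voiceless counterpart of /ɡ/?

/ɡ/ is a voiced velar stop.
The voiceless counterpart is a voiceless velar stop — in this inventory, /k/.

/k/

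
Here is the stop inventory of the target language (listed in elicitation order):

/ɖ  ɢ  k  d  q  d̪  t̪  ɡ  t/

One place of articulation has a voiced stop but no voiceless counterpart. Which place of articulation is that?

retroflex

dental: voiceless /t̪/, voiced /d̪/.
alveolar: voiceless /t/, voiced /d/.
retroflex: voiceless —, voiced /ɖ/.
velar: voiceless /k/, voiced /ɡ/.
uvular: voiceless /q/, voiced /ɢ/.
Every place of articulation has a voiceless member except retroflex, where /ʈ/ would be expected.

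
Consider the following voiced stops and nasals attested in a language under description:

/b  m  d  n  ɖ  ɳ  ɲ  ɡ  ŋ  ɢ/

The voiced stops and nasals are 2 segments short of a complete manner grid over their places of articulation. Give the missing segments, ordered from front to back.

place of articulation  oral stop  nasal   
bilabial          b         m       
alveolar          d         n       
retroflex         ɖ         ɳ       
palatal           —         ɲ       
velar             ɡ         ŋ       
uvular            ɢ         —       
Gaps, from front to back: palatal lacks oral stop (/ɟ/); uvular lacks nasal (/ɴ/).

/ɟ/, /ɴ/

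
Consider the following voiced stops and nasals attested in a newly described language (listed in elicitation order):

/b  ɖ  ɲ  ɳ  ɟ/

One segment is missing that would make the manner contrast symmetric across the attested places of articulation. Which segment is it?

Oral stop: /b/ (bilabial), /ɖ/ (retroflex), /ɟ/ (palatal).
Nasal: /ɳ/ (retroflex), /ɲ/ (palatal).
The bilabial row has no nasal member, so the gap is the bilabial nasal /m/.

/m/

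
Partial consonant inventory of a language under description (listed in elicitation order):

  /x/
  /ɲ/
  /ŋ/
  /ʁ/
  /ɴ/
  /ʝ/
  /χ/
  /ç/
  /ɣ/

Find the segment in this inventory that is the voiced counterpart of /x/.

/x/ is a voiceless velar fricative.
The voiced counterpart is a voiced velar fricative — in this inventory, /ɣ/.

/ɣ/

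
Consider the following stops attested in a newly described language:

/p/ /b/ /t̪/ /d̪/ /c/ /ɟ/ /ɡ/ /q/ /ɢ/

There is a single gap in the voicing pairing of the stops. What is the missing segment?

/k/

Voiceless: /p/ (bilabial), /t̪/ (dental), /c/ (palatal), /q/ (uvular).
Voiced: /b/ (bilabial), /d̪/ (dental), /ɟ/ (palatal), /ɡ/ (velar), /ɢ/ (uvular).
The velar row has no voiceless member, so the gap is the voiceless velar stop /k/.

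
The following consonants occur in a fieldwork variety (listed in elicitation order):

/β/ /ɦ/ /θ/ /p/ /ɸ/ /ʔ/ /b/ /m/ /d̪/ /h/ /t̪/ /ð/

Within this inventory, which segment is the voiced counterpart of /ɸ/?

/ɸ/ is a voiceless bilabial fricative.
The voiced counterpart is a voiced bilabial fricative — in this inventory, /β/.

/β/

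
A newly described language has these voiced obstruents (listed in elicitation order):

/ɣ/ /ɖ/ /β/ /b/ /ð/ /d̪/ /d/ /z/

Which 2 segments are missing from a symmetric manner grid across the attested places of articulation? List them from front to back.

bilabial: stop /b/, fricative /β/.
dental: stop /d̪/, fricative /ð/.
alveolar: stop /d/, fricative /z/.
retroflex: stop /ɖ/, fricative —.
velar: stop —, fricative /ɣ/.
Gaps, from front to back: retroflex lacks fricative (/ʐ/); velar lacks stop (/ɡ/).

/ʐ/, /ɡ/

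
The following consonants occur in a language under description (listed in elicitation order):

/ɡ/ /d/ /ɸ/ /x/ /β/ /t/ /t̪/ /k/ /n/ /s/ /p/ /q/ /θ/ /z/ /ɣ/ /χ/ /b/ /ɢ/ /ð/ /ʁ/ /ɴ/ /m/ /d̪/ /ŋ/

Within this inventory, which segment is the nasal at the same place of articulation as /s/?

/n/

/s/ is a voiceless alveolar fricative.
The nasal at the same place is an alveolar nasal — in this inventory, /n/.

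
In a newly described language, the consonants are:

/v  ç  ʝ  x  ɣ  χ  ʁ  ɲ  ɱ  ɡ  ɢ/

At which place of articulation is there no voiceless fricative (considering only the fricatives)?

labiodental: voiceless —, voiced /v/.
palatal: voiceless /ç/, voiced /ʝ/.
velar: voiceless /x/, voiced /ɣ/.
uvular: voiceless /χ/, voiced /ʁ/.
Every place of articulation has a voiceless member except labiodental, where /f/ would be expected.

labiodental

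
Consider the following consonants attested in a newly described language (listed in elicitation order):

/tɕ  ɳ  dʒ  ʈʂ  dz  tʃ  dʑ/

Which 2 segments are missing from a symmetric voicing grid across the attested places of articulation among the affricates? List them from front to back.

/ts/, /ɖʐ/

alveolar: voiceless —, voiced /dz/.
postalveolar: voiceless /tʃ/, voiced /dʒ/.
retroflex: voiceless /ʈʂ/, voiced —.
alveolo-palatal: voiceless /tɕ/, voiced /dʑ/.
Gaps, from front to back: alveolar lacks voiceless (/ts/); retroflex lacks voiced (/ɖʐ/).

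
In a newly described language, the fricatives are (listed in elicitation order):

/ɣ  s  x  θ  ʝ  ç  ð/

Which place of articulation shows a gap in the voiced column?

alveolar

Voiceless: /θ/ (dental), /s/ (alveolar), /ç/ (palatal), /x/ (velar).
Voiced: /ð/ (dental), /ʝ/ (palatal), /ɣ/ (velar).
Every place of articulation has a voiced member except alveolar, where /z/ would be expected.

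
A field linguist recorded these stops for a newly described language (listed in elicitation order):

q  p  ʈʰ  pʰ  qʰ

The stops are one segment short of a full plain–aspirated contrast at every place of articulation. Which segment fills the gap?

/ʈ/

bilabial: plain /p/, aspirated /pʰ/.
retroflex: plain —, aspirated /ʈʰ/.
uvular: plain /q/, aspirated /qʰ/.
The retroflex row has no plain member, so the gap is the plain retroflex stop /ʈ/.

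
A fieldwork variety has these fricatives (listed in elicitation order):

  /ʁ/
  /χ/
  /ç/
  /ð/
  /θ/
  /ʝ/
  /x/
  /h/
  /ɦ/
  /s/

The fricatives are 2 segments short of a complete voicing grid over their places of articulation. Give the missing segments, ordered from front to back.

/z/, /ɣ/

place of articulation  voiceless  voiced  
dental            θ         ð       
alveolar          s         —       
palatal           ç         ʝ       
velar             x         —       
uvular            χ         ʁ       
glottal           h         ɦ       
Gaps, from front to back: alveolar lacks voiced (/z/); velar lacks voiced (/ɣ/).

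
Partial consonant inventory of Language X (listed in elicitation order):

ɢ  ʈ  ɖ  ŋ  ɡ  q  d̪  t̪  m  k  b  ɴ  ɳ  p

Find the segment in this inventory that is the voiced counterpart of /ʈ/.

/ɖ/

/ʈ/ is a voiceless retroflex stop.
The voiced counterpart is a voiced retroflex stop — in this inventory, /ɖ/.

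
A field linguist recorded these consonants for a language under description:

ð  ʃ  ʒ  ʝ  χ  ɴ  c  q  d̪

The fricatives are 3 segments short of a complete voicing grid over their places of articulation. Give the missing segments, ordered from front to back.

place of articulation  voiceless  voiced  
dental            —         ð       
postalveolar      ʃ         ʒ       
palatal           —         ʝ       
uvular            χ         —       
Gaps, from front to back: dental lacks voiceless (/θ/); palatal lacks voiceless (/ç/); uvular lacks voiced (/ʁ/).

/θ/, /ç/, /ʁ/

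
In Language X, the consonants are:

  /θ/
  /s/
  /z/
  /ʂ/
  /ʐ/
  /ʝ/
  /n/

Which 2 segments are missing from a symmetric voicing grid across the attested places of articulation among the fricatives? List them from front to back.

place of articulation  voiceless  voiced  
dental            θ         —       
alveolar          s         z       
retroflex         ʂ         ʐ       
palatal           —         ʝ       
Gaps, from front to back: dental lacks voiced (/ð/); palatal lacks voiceless (/ç/).

/ð/, /ç/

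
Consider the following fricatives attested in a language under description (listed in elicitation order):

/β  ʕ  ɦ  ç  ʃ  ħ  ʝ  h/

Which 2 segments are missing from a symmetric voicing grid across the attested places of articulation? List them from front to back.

/ɸ/, /ʒ/

bilabial: voiceless —, voiced /β/.
postalveolar: voiceless /ʃ/, voiced —.
palatal: voiceless /ç/, voiced /ʝ/.
pharyngeal: voiceless /ħ/, voiced /ʕ/.
glottal: voiceless /h/, voiced /ɦ/.
Gaps, from front to back: bilabial lacks voiceless (/ɸ/); postalveolar lacks voiced (/ʒ/).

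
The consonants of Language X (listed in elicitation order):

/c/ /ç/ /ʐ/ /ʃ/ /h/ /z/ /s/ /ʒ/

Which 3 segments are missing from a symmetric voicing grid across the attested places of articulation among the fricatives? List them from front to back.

alveolar: voiceless /s/, voiced /z/.
postalveolar: voiceless /ʃ/, voiced /ʒ/.
retroflex: voiceless —, voiced /ʐ/.
palatal: voiceless /ç/, voiced —.
glottal: voiceless /h/, voiced —.
Gaps, from front to back: retroflex lacks voiceless (/ʂ/); palatal lacks voiced (/ʝ/); glottal lacks voiced (/ɦ/).

/ʂ/, /ʝ/, /ɦ/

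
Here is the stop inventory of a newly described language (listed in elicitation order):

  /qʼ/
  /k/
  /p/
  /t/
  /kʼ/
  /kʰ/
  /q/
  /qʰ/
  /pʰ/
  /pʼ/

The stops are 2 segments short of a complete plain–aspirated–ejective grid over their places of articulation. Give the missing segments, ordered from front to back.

bilabial: plain /p/, aspirated /pʰ/, ejective /pʼ/.
alveolar: plain /t/, aspirated —, ejective —.
velar: plain /k/, aspirated /kʰ/, ejective /kʼ/.
uvular: plain /q/, aspirated /qʰ/, ejective /qʼ/.
Gaps, from front to back: alveolar lacks aspirated (/tʰ/); alveolar lacks ejective (/tʼ/).

/tʰ/, /tʼ/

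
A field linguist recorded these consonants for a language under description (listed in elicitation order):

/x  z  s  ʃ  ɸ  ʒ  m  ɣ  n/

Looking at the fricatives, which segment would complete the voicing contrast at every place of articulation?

Voiceless: /ɸ/ (bilabial), /s/ (alveolar), /ʃ/ (postalveolar), /x/ (velar).
Voiced: /z/ (alveolar), /ʒ/ (postalveolar), /ɣ/ (velar).
The bilabial row has no voiced member, so the gap is the voiced bilabial fricative /β/.

/β/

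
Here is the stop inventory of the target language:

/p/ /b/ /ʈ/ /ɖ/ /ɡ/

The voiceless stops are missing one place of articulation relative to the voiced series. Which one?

place of articulation  voiceless  voiced  
bilabial          p         b       
retroflex         ʈ         ɖ       
velar             —         ɡ       
Every place of articulation has a voiceless member except velar, where /k/ would be expected.

velar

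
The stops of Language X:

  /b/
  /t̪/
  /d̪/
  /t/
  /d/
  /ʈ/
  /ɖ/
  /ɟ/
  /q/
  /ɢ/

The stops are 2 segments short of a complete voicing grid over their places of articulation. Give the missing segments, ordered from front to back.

/p/, /c/

bilabial: voiceless —, voiced /b/.
dental: voiceless /t̪/, voiced /d̪/.
alveolar: voiceless /t/, voiced /d/.
retroflex: voiceless /ʈ/, voiced /ɖ/.
palatal: voiceless —, voiced /ɟ/.
uvular: voiceless /q/, voiced /ɢ/.
Gaps, from front to back: bilabial lacks voiceless (/p/); palatal lacks voiceless (/c/).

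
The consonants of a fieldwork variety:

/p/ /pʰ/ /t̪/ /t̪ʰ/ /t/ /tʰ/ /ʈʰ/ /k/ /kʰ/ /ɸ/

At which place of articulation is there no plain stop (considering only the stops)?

place of articulation  plain     aspirated
bilabial          p         pʰ      
dental            t̪        t̪ʰ     
alveolar          t         tʰ      
retroflex         —         ʈʰ      
velar             k         kʰ      
Every place of articulation has a plain member except retroflex, where /ʈ/ would be expected.

retroflex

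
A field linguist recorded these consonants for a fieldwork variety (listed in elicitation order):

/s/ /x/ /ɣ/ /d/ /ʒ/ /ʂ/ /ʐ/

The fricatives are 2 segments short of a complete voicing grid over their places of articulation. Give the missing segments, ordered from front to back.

/z/, /ʃ/

place of articulation  voiceless  voiced  
alveolar          s         —       
postalveolar      —         ʒ       
retroflex         ʂ         ʐ       
velar             x         ɣ       
Gaps, from front to back: alveolar lacks voiced (/z/); postalveolar lacks voiceless (/ʃ/).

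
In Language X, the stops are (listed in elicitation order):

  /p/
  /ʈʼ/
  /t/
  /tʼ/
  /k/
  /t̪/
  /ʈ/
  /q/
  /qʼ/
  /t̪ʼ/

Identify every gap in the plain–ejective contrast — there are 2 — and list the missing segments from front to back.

Plain: /p/ (bilabial), /t̪/ (dental), /t/ (alveolar), /ʈ/ (retroflex), /k/ (velar), /q/ (uvular).
Ejective: /t̪ʼ/ (dental), /tʼ/ (alveolar), /ʈʼ/ (retroflex), /qʼ/ (uvular).
Gaps, from front to back: bilabial lacks ejective (/pʼ/); velar lacks ejective (/kʼ/).

/pʼ/, /kʼ/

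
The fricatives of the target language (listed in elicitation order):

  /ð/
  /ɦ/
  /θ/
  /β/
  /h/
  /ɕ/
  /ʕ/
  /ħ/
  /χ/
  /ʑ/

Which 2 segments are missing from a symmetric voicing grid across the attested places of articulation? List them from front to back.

/ɸ/, /ʁ/

bilabial: voiceless —, voiced /β/.
dental: voiceless /θ/, voiced /ð/.
alveolo-palatal: voiceless /ɕ/, voiced /ʑ/.
uvular: voiceless /χ/, voiced —.
pharyngeal: voiceless /ħ/, voiced /ʕ/.
glottal: voiceless /h/, voiced /ɦ/.
Gaps, from front to back: bilabial lacks voiceless (/ɸ/); uvular lacks voiced (/ʁ/).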